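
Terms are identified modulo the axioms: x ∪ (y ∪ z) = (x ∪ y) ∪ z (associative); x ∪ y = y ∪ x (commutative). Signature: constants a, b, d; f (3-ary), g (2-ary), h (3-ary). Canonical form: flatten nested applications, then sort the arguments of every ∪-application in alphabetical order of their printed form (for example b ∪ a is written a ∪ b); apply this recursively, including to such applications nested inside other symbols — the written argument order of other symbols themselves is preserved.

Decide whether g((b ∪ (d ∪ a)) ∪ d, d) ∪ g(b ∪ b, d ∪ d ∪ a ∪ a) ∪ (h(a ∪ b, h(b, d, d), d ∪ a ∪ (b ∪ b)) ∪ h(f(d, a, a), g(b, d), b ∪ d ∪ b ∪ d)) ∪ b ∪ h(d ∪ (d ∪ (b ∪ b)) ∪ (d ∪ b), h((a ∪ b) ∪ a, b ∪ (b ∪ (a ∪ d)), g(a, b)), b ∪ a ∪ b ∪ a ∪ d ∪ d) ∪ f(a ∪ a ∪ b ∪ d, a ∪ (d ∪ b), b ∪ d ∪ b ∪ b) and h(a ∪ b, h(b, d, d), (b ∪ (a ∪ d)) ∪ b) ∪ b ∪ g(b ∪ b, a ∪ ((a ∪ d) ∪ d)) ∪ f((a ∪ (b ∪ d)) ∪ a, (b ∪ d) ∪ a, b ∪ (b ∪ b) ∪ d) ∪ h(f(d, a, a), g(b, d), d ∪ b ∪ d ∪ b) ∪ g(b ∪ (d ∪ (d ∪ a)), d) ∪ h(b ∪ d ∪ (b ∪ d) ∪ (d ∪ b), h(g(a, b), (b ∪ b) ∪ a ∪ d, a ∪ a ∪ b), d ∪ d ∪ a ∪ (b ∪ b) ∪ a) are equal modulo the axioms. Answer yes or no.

Left:  g((b ∪ (d ∪ a)) ∪ d, d) ∪ g(b ∪ b, d ∪ d ∪ a ∪ a) ∪ (h(a ∪ b, h(b, d, d), d ∪ a ∪ (b ∪ b)) ∪ h(f(d, a, a), g(b, d), b ∪ d ∪ b ∪ d)) ∪ b ∪ h(d ∪ (d ∪ (b ∪ b)) ∪ (d ∪ b), h((a ∪ b) ∪ a, b ∪ (b ∪ (a ∪ d)), g(a, b)), b ∪ a ∪ b ∪ a ∪ d ∪ d) ∪ f(a ∪ a ∪ b ∪ d, a ∪ (d ∪ b), b ∪ d ∪ b ∪ b)
  Flatten:  g((b ∪ (d ∪ a)) ∪ d, d) ∪ g(b ∪ b, d ∪ d ∪ a ∪ a) ∪ h(a ∪ b, h(b, d, d), d ∪ a ∪ (b ∪ b)) ∪ h(f(d, a, a), g(b, d), b ∪ d ∪ b ∪ d) ∪ b ∪ h(d ∪ (d ∪ (b ∪ b)) ∪ (d ∪ b), h((a ∪ b) ∪ a, b ∪ (b ∪ (a ∪ d)), g(a, b)), b ∪ a ∪ b ∪ a ∪ d ∪ d) ∪ f(a ∪ a ∪ b ∪ d, a ∪ (d ∪ b), b ∪ d ∪ b ∪ b)
  Simplify inside:  g((b ∪ (d ∪ a)) ∪ d, d)  →  g(a ∪ b ∪ d ∪ d, d)
  Simplify inside:  g(b ∪ b, d ∪ d ∪ a ∪ a)  →  g(b ∪ b, a ∪ a ∪ d ∪ d)
  Inside:  h(a ∪ b, h(b, d, d), d ∪ a ∪ (b ∪ b))  →  h(a ∪ b, h(b, d, d), a ∪ b ∪ b ∪ d)
  Sort arguments:  b ∪ f(a ∪ a ∪ b ∪ d, a ∪ b ∪ d, b ∪ b ∪ b ∪ d) ∪ g(a ∪ b ∪ d ∪ d, d) ∪ g(b ∪ b, a ∪ a ∪ d ∪ d) ∪ h(a ∪ b, h(b, d, d), a ∪ b ∪ b ∪ d) ∪ h(b ∪ b ∪ b ∪ d ∪ d ∪ d, h(a ∪ a ∪ b, a ∪ b ∪ b ∪ d, g(a, b)), a ∪ a ∪ b ∪ b ∪ d ∪ d) ∪ h(f(d, a, a), g(b, d), b ∪ b ∪ d ∪ d)
Right:  h(a ∪ b, h(b, d, d), (b ∪ (a ∪ d)) ∪ b) ∪ b ∪ g(b ∪ b, a ∪ ((a ∪ d) ∪ d)) ∪ f((a ∪ (b ∪ d)) ∪ a, (b ∪ d) ∪ a, b ∪ (b ∪ b) ∪ d) ∪ h(f(d, a, a), g(b, d), d ∪ b ∪ d ∪ b) ∪ g(b ∪ (d ∪ (d ∪ a)), d) ∪ h(b ∪ d ∪ (b ∪ d) ∪ (d ∪ b), h(g(a, b), (b ∪ b) ∪ a ∪ d, a ∪ a ∪ b), d ∪ d ∪ a ∪ (b ∪ b) ∪ a)
  Inside:  h(a ∪ b, h(b, d, d), (b ∪ (a ∪ d)) ∪ b)  →  h(a ∪ b, h(b, d, d), a ∪ b ∪ b ∪ d)
  Inside:  g(b ∪ b, a ∪ ((a ∪ d) ∪ d))  →  g(b ∪ b, a ∪ a ∪ d ∪ d)
  Simplify inside:  f((a ∪ (b ∪ d)) ∪ a, (b ∪ d) ∪ a, b ∪ (b ∪ b) ∪ d)  →  f(a ∪ a ∪ b ∪ d, a ∪ b ∪ d, b ∪ b ∪ b ∪ d)
  Sort:  b ∪ f(a ∪ a ∪ b ∪ d, a ∪ b ∪ d, b ∪ b ∪ b ∪ d) ∪ g(a ∪ b ∪ d ∪ d, d) ∪ g(b ∪ b, a ∪ a ∪ d ∪ d) ∪ h(a ∪ b, h(b, d, d), a ∪ b ∪ b ∪ d) ∪ h(b ∪ b ∪ b ∪ d ∪ d ∪ d, h(g(a, b), a ∪ b ∪ b ∪ d, a ∪ a ∪ b), a ∪ a ∪ b ∪ b ∪ d ∪ d) ∪ h(f(d, a, a), g(b, d), b ∪ b ∪ d ∪ d)

Answer: no — b ∪ f(a ∪ a ∪ b ∪ d, a ∪ b ∪ d, b ∪ b ∪ b ∪ d) ∪ g(a ∪ b ∪ d ∪ d, d) ∪ g(b ∪ b, a ∪ a ∪ d ∪ d) ∪ h(a ∪ b, h(b, d, d), a ∪ b ∪ b ∪ d) ∪ h(b ∪ b ∪ b ∪ d ∪ d ∪ d, h(a ∪ a ∪ b, a ∪ b ∪ b ∪ d, g(a, b)), a ∪ a ∪ b ∪ b ∪ d ∪ d) ∪ h(f(d, a, a), g(b, d), b ∪ b ∪ d ∪ d) vs b ∪ f(a ∪ a ∪ b ∪ d, a ∪ b ∪ d, b ∪ b ∪ b ∪ d) ∪ g(a ∪ b ∪ d ∪ d, d) ∪ g(b ∪ b, a ∪ a ∪ d ∪ d) ∪ h(a ∪ b, h(b, d, d), a ∪ b ∪ b ∪ d) ∪ h(b ∪ b ∪ b ∪ d ∪ d ∪ d, h(g(a, b), a ∪ b ∪ b ∪ d, a ∪ a ∪ b), a ∪ a ∪ b ∪ b ∪ d ∪ d) ∪ h(f(d, a, a), g(b, d), b ∪ b ∪ d ∪ d)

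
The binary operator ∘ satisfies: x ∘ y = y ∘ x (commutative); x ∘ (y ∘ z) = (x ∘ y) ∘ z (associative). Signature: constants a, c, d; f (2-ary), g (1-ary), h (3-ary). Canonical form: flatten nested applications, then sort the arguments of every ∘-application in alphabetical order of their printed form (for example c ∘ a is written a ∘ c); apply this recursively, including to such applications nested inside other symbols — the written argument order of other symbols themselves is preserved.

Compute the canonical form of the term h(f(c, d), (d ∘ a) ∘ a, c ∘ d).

Descend into:  (d ∘ a) ∘ a
Merge nested applications:  d ∘ a ∘ a
Sort:  a ∘ a ∘ d
Rebuild:  h(f(c, d), a ∘ a ∘ d, c ∘ d)

Answer: h(f(c, d), a ∘ a ∘ d, c ∘ d)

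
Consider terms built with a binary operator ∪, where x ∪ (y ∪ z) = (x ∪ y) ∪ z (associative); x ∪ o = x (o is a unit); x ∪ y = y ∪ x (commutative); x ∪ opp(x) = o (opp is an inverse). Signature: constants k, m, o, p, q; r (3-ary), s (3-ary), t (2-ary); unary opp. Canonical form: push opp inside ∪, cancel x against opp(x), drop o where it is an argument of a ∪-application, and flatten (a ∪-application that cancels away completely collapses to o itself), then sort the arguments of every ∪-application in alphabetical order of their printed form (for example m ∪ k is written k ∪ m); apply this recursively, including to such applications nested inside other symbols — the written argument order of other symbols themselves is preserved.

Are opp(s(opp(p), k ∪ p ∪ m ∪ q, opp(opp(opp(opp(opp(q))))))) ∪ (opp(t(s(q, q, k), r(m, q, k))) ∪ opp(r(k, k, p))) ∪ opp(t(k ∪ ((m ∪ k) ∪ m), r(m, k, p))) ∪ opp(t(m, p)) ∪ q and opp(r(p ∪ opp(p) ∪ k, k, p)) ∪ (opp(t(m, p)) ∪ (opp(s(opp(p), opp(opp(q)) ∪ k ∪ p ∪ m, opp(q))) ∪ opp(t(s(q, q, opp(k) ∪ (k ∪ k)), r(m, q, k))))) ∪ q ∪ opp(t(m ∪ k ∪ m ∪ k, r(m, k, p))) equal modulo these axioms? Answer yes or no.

Left:  opp(s(opp(p), k ∪ p ∪ m ∪ q, opp(opp(opp(opp(opp(q))))))) ∪ (opp(t(s(q, q, k), r(m, q, k))) ∪ opp(r(k, k, p))) ∪ opp(t(k ∪ ((m ∪ k) ∪ m), r(m, k, p))) ∪ opp(t(m, p)) ∪ q
  Push opp inside:  distribute opp over ∪ and collapse double opp
  Collect terms:  opp(s(opp(p), k ∪ m ∪ p ∪ q, opp(q))) ∪ opp(t(s(q, q, k), r(m, q, k))) ∪ opp(r(k, k, p)) ∪ opp(t(k ∪ k ∪ m ∪ m, r(m, k, p))) ∪ opp(t(m, p)) ∪ q
  Sort:  opp(r(k, k, p)) ∪ opp(s(opp(p), k ∪ m ∪ p ∪ q, opp(q))) ∪ opp(t(k ∪ k ∪ m ∪ m, r(m, k, p))) ∪ opp(t(m, p)) ∪ opp(t(s(q, q, k), r(m, q, k))) ∪ q
Right:  opp(r(p ∪ opp(p) ∪ k, k, p)) ∪ (opp(t(m, p)) ∪ (opp(s(opp(p), opp(opp(q)) ∪ k ∪ p ∪ m, opp(q))) ∪ opp(t(s(q, q, opp(k) ∪ (k ∪ k)), r(m, q, k))))) ∪ q ∪ opp(t(m ∪ k ∪ m ∪ k, r(m, k, p)))
  Push opp inside:  distribute opp over ∪ and collapse double opp
  Collect:  opp(r(k, k, p)) ∪ opp(t(m, p)) ∪ opp(s(opp(p), k ∪ m ∪ p ∪ q, opp(q))) ∪ opp(t(s(q, q, k), r(m, q, k))) ∪ q ∪ opp(t(k ∪ k ∪ m ∪ m, r(m, k, p)))
  Sort:  opp(r(k, k, p)) ∪ opp(s(opp(p), k ∪ m ∪ p ∪ q, opp(q))) ∪ opp(t(k ∪ k ∪ m ∪ m, r(m, k, p))) ∪ opp(t(m, p)) ∪ opp(t(s(q, q, k), r(m, q, k))) ∪ q

Answer: yes — both canonical forms are opp(r(k, k, p)) ∪ opp(s(opp(p), k ∪ m ∪ p ∪ q, opp(q))) ∪ opp(t(k ∪ k ∪ m ∪ m, r(m, k, p))) ∪ opp(t(m, p)) ∪ opp(t(s(q, q, k), r(m, q, k))) ∪ q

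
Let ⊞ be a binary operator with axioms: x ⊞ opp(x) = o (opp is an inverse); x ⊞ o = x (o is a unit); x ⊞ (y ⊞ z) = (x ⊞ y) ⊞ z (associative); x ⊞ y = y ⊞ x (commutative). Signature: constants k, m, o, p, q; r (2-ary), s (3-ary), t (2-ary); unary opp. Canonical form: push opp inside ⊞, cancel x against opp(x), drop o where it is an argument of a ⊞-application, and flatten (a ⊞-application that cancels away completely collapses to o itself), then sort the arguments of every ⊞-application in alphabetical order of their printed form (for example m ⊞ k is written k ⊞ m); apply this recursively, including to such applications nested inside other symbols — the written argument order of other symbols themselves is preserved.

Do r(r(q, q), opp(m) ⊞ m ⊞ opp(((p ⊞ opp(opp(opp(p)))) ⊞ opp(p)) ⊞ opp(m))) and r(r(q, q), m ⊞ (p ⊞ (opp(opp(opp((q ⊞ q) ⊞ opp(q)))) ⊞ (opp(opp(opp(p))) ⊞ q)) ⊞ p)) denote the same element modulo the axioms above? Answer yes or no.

Left:  r(r(q, q), opp(m) ⊞ m ⊞ opp(((p ⊞ opp(opp(opp(p)))) ⊞ opp(p)) ⊞ opp(m)))
  Work inside:  opp(m) ⊞ m ⊞ opp(((p ⊞ opp(opp(opp(p)))) ⊞ opp(p)) ⊞ opp(m))
  Push opp inside:  distribute opp over ⊞ and collapse double opp
  Collect terms:  m ⊞ p
  Put back:  r(r(q, q), m ⊞ p)
Right:  r(r(q, q), m ⊞ (p ⊞ (opp(opp(opp((q ⊞ q) ⊞ opp(q)))) ⊞ (opp(opp(opp(p))) ⊞ q)) ⊞ p))
  Focus inside:  m ⊞ (p ⊞ (opp(opp(opp((q ⊞ q) ⊞ opp(q)))) ⊞ (opp(opp(opp(p))) ⊞ q)) ⊞ p)
  Push opp inside:  distribute opp over ⊞ and collapse double opp
  Cancel:  q cancels
  Collect terms:  m ⊞ p
  Reassemble:  r(r(q, q), m ⊞ p)

Answer: yes — both canonical forms are r(r(q, q), m ⊞ p)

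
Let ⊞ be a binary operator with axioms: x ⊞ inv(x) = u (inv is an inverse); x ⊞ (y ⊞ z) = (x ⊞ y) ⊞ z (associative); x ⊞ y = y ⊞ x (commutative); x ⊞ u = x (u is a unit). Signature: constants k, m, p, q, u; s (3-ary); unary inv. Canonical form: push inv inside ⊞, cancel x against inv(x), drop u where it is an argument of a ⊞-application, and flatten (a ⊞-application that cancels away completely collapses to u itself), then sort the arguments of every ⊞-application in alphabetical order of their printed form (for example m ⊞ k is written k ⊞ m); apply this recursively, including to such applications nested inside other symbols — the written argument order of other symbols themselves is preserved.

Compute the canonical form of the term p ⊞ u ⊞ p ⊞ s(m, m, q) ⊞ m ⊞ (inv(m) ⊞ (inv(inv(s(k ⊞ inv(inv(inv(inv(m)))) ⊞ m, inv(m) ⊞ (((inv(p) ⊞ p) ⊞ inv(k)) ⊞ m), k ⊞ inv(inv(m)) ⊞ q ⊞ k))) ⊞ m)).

Answer: m ⊞ p ⊞ p ⊞ s(k ⊞ m ⊞ m, inv(k), k ⊞ k ⊞ m ⊞ q) ⊞ s(m, m, q)

Derivation:
Push inv inside:  distribute inv over ⊞ and collapse double inv
Combine occurrences:  p ⊞ p ⊞ s(m, m, q) ⊞ m ⊞ s(k ⊞ m ⊞ m, inv(k), k ⊞ k ⊞ m ⊞ q)
Sort arguments:  m ⊞ p ⊞ p ⊞ s(k ⊞ m ⊞ m, inv(k), k ⊞ k ⊞ m ⊞ q) ⊞ s(m, m, q)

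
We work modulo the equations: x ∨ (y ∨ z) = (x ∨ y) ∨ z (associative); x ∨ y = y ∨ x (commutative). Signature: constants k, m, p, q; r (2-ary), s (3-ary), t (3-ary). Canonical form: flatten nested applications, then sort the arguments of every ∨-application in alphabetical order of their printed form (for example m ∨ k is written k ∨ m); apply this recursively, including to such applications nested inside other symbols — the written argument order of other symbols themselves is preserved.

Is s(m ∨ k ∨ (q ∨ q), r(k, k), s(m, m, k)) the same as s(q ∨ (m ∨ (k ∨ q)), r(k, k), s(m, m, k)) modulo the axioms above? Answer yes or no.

Answer: yes — both canonical forms are s(k ∨ m ∨ q ∨ q, r(k, k), s(m, m, k))

Derivation:
Left:  s(m ∨ k ∨ (q ∨ q), r(k, k), s(m, m, k))
  Descend into:  m ∨ k ∨ (q ∨ q)
  Un-nest:  m ∨ k ∨ q ∨ q
  Order the arguments:  k ∨ m ∨ q ∨ q
  Reassemble:  s(k ∨ m ∨ q ∨ q, r(k, k), s(m, m, k))
Right:  s(q ∨ (m ∨ (k ∨ q)), r(k, k), s(m, m, k))
  Focus inside:  q ∨ (m ∨ (k ∨ q))
  Merge nested applications:  q ∨ m ∨ k ∨ q
  Sort arguments:  k ∨ m ∨ q ∨ q
  Reassemble:  s(k ∨ m ∨ q ∨ q, r(k, k), s(m, m, k))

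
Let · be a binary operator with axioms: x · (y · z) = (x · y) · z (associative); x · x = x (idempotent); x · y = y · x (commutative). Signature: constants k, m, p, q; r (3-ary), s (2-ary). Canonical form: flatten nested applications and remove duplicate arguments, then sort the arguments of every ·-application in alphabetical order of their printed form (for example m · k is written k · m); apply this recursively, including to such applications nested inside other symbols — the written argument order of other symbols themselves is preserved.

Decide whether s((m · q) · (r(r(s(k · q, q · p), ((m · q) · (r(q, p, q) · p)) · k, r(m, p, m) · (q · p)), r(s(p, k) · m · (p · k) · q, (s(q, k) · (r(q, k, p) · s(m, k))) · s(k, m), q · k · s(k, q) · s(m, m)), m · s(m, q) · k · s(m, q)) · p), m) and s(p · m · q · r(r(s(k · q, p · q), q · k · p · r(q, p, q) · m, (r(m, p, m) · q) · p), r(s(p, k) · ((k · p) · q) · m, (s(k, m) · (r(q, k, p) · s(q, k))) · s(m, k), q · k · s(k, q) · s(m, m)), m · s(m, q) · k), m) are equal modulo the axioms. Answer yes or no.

Left:  s((m · q) · (r(r(s(k · q, q · p), ((m · q) · (r(q, p, q) · p)) · k, r(m, p, m) · (q · p)), r(s(p, k) · m · (p · k) · q, (s(q, k) · (r(q, k, p) · s(m, k))) · s(k, m), q · k · s(k, q) · s(m, m)), m · s(m, q) · k · s(m, q)) · p), m)
  Focus inside:  (m · q) · (r(r(s(k · q, q · p), ((m · q) · (r(q, p, q) · p)) · k, r(m, p, m) · (q · p)), r(s(p, k) · m · (p · k) · q, (s(q, k) · (r(q, k, p) · s(m, k))) · s(k, m), q · k · s(k, q) · s(m, m)), m · s(m, q) · k · s(m, q)) · p)
  Un-nest:  m · q · r(r(s(k · q, q · p), ((m · q) · (r(q, p, q) · p)) · k, r(m, p, m) · (q · p)), r(s(p, k) · m · (p · k) · q, (s(q, k) · (r(q, k, p) · s(m, k))) · s(k, m), q · k · s(k, q) · s(m, m)), m · s(m, q) · k · s(m, q)) · p
  Simplify inside:  r(r(s(k · q, q · p), ((m · q) · (r(q, p, q) · p)) · k, r(m, p, m) · (q · p)), r(s(p, k) · m · (p · k) · q, (s(q, k) · (r(q, k, p) · s(m, k))) · s(k, m), q · k · s(k, q) · s(m, m)), m · s(m, q) · k · s(m, q))  →  r(r(s(k · q, p · q), k · m · p · q · r(q, p, q), p · q · r(m, p, m)), r(k · m · p · q · s(p, k), r(q, k, p) · s(k, m) · s(m, k) · s(q, k), k · q · s(k, q) · s(m, m)), k · m · s(m, q))
  Sort:  m · p · q · r(r(s(k · q, p · q), k · m · p · q · r(q, p, q), p · q · r(m, p, m)), r(k · m · p · q · s(p, k), r(q, k, p) · s(k, m) · s(m, k) · s(q, k), k · q · s(k, q) · s(m, m)), k · m · s(m, q))
  Reassemble:  s(m · p · q · r(r(s(k · q, p · q), k · m · p · q · r(q, p, q), p · q · r(m, p, m)), r(k · m · p · q · s(p, k), r(q, k, p) · s(k, m) · s(m, k) · s(q, k), k · q · s(k, q) · s(m, m)), k · m · s(m, q)), m)
Right:  s(p · m · q · r(r(s(k · q, p · q), q · k · p · r(q, p, q) · m, (r(m, p, m) · q) · p), r(s(p, k) · ((k · p) · q) · m, (s(k, m) · (r(q, k, p) · s(q, k))) · s(m, k), q · k · s(k, q) · s(m, m)), m · s(m, q) · k), m)
  Descend into:  p · m · q · r(r(s(k · q, p · q), q · k · p · r(q, p, q) · m, (r(m, p, m) · q) · p), r(s(p, k) · ((k · p) · q) · m, (s(k, m) · (r(q, k, p) · s(q, k))) · s(m, k), q · k · s(k, q) · s(m, m)), m · s(m, q) · k)
  Simplify inside:  r(r(s(k · q, p · q), q · k · p · r(q, p, q) · m, (r(m, p, m) · q) · p), r(s(p, k) · ((k · p) · q) · m, (s(k, m) · (r(q, k, p) · s(q, k))) · s(m, k), q · k · s(k, q) · s(m, m)), m · s(m, q) · k)  →  r(r(s(k · q, p · q), k · m · p · q · r(q, p, q), p · q · r(m, p, m)), r(k · m · p · q · s(p, k), r(q, k, p) · s(k, m) · s(m, k) · s(q, k), k · q · s(k, q) · s(m, m)), k · m · s(m, q))
  Sort:  m · p · q · r(r(s(k · q, p · q), k · m · p · q · r(q, p, q), p · q · r(m, p, m)), r(k · m · p · q · s(p, k), r(q, k, p) · s(k, m) · s(m, k) · s(q, k), k · q · s(k, q) · s(m, m)), k · m · s(m, q))
  Rebuild:  s(m · p · q · r(r(s(k · q, p · q), k · m · p · q · r(q, p, q), p · q · r(m, p, m)), r(k · m · p · q · s(p, k), r(q, k, p) · s(k, m) · s(m, k) · s(q, k), k · q · s(k, q) · s(m, m)), k · m · s(m, q)), m)

Answer: yes — both canonical forms are s(m · p · q · r(r(s(k · q, p · q), k · m · p · q · r(q, p, q), p · q · r(m, p, m)), r(k · m · p · q · s(p, k), r(q, k, p) · s(k, m) · s(m, k) · s(q, k), k · q · s(k, q) · s(m, m)), k · m · s(m, q)), m)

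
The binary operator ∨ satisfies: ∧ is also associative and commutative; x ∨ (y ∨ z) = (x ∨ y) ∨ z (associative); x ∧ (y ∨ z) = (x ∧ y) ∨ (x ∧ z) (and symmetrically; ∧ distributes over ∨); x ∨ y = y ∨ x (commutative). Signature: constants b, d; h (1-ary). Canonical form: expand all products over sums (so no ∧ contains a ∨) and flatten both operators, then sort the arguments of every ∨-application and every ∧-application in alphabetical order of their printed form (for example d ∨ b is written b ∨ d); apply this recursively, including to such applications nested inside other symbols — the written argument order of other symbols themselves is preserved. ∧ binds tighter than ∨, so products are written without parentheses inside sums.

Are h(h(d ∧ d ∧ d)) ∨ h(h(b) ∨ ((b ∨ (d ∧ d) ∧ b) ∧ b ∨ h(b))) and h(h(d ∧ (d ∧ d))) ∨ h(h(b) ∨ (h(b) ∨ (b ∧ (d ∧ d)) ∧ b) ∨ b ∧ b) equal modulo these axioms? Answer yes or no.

Left:  h(h(d ∧ d ∧ d)) ∨ h(h(b) ∨ ((b ∨ (d ∧ d) ∧ b) ∧ b ∨ h(b)))
  Expand products over sums:  h(h(d ∧ d ∧ d)) ∨ h(b ∧ b ∨ b ∧ b ∧ d ∧ d ∨ h(b) ∨ h(b))
  Sort:  h(b ∧ b ∨ b ∧ b ∧ d ∧ d ∨ h(b) ∨ h(b)) ∨ h(h(d ∧ d ∧ d))
Right:  h(h(d ∧ (d ∧ d))) ∨ h(h(b) ∨ (h(b) ∨ (b ∧ (d ∧ d)) ∧ b) ∨ b ∧ b)
  Flatten:  h(h(d ∧ d ∧ d)) ∨ h(b ∧ b ∨ b ∧ b ∧ d ∧ d ∨ h(b) ∨ h(b))
  Order the arguments:  h(b ∧ b ∨ b ∧ b ∧ d ∧ d ∨ h(b) ∨ h(b)) ∨ h(h(d ∧ d ∧ d))

Answer: yes — both canonical forms are h(b ∧ b ∨ b ∧ b ∧ d ∧ d ∨ h(b) ∨ h(b)) ∨ h(h(d ∧ d ∧ d))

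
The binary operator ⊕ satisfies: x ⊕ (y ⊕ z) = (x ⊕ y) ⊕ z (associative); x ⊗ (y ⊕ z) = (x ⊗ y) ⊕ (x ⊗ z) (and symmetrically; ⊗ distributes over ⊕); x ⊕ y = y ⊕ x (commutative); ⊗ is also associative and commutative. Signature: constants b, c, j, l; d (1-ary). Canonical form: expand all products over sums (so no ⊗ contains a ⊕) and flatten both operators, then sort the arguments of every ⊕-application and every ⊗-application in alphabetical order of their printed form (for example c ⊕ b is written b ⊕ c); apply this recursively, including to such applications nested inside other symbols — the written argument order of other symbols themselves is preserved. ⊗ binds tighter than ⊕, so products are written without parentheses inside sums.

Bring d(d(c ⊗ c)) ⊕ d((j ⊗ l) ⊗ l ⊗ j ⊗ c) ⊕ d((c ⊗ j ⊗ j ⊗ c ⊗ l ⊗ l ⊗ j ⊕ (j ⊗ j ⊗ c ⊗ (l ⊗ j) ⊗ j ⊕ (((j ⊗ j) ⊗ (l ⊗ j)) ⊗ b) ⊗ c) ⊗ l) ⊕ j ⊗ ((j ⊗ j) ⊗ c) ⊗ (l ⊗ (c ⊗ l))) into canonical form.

Distribute:  d(d(c ⊗ c)) ⊕ d(c ⊗ j ⊗ j ⊗ l ⊗ l) ⊕ d(b ⊗ c ⊗ j ⊗ j ⊗ j ⊗ l ⊗ l ⊕ c ⊗ c ⊗ j ⊗ j ⊗ j ⊗ l ⊗ l ⊕ c ⊗ c ⊗ j ⊗ j ⊗ j ⊗ l ⊗ l ⊕ c ⊗ j ⊗ j ⊗ j ⊗ j ⊗ l ⊗ l)
Order the arguments:  d(b ⊗ c ⊗ j ⊗ j ⊗ j ⊗ l ⊗ l ⊕ c ⊗ c ⊗ j ⊗ j ⊗ j ⊗ l ⊗ l ⊕ c ⊗ c ⊗ j ⊗ j ⊗ j ⊗ l ⊗ l ⊕ c ⊗ j ⊗ j ⊗ j ⊗ j ⊗ l ⊗ l) ⊕ d(c ⊗ j ⊗ j ⊗ l ⊗ l) ⊕ d(d(c ⊗ c))

Answer: d(b ⊗ c ⊗ j ⊗ j ⊗ j ⊗ l ⊗ l ⊕ c ⊗ c ⊗ j ⊗ j ⊗ j ⊗ l ⊗ l ⊕ c ⊗ c ⊗ j ⊗ j ⊗ j ⊗ l ⊗ l ⊕ c ⊗ j ⊗ j ⊗ j ⊗ j ⊗ l ⊗ l) ⊕ d(c ⊗ j ⊗ j ⊗ l ⊗ l) ⊕ d(d(c ⊗ c))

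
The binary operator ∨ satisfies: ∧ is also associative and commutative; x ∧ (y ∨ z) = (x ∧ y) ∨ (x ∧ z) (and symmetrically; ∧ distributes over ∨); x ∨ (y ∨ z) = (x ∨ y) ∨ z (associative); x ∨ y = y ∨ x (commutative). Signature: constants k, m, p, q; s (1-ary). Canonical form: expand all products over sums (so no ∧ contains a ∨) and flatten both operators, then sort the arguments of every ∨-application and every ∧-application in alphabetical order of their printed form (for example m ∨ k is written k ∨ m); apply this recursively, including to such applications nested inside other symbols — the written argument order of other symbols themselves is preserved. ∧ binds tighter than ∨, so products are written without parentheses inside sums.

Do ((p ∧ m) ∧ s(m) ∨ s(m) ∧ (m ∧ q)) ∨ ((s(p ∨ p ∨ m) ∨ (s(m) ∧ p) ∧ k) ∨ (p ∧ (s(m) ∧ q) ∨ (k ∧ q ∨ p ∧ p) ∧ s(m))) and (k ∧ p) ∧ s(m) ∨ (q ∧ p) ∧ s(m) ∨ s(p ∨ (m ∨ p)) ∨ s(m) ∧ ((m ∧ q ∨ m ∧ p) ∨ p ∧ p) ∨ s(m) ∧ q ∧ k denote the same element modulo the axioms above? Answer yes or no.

Answer: yes — both canonical forms are k ∧ p ∧ s(m) ∨ k ∧ q ∧ s(m) ∨ m ∧ p ∧ s(m) ∨ m ∧ q ∧ s(m) ∨ p ∧ p ∧ s(m) ∨ p ∧ q ∧ s(m) ∨ s(m ∨ p ∨ p)

Derivation:
Left:  ((p ∧ m) ∧ s(m) ∨ s(m) ∧ (m ∧ q)) ∨ ((s(p ∨ p ∨ m) ∨ (s(m) ∧ p) ∧ k) ∨ (p ∧ (s(m) ∧ q) ∨ (k ∧ q ∨ p ∧ p) ∧ s(m)))
  Distribute:  m ∧ p ∧ s(m) ∨ m ∧ q ∧ s(m) ∨ s(m ∨ p ∨ p) ∨ k ∧ p ∧ s(m) ∨ p ∧ q ∧ s(m) ∨ k ∧ q ∧ s(m) ∨ p ∧ p ∧ s(m)
  Sort arguments:  k ∧ p ∧ s(m) ∨ k ∧ q ∧ s(m) ∨ m ∧ p ∧ s(m) ∨ m ∧ q ∧ s(m) ∨ p ∧ p ∧ s(m) ∨ p ∧ q ∧ s(m) ∨ s(m ∨ p ∨ p)
Right:  (k ∧ p) ∧ s(m) ∨ (q ∧ p) ∧ s(m) ∨ s(p ∨ (m ∨ p)) ∨ s(m) ∧ ((m ∧ q ∨ m ∧ p) ∨ p ∧ p) ∨ s(m) ∧ q ∧ k
  Distribute:  k ∧ p ∧ s(m) ∨ p ∧ q ∧ s(m) ∨ s(m ∨ p ∨ p) ∨ m ∧ q ∧ s(m) ∨ m ∧ p ∧ s(m) ∨ p ∧ p ∧ s(m) ∨ k ∧ q ∧ s(m)
  Sort:  k ∧ p ∧ s(m) ∨ k ∧ q ∧ s(m) ∨ m ∧ p ∧ s(m) ∨ m ∧ q ∧ s(m) ∨ p ∧ p ∧ s(m) ∨ p ∧ q ∧ s(m) ∨ s(m ∨ p ∨ p)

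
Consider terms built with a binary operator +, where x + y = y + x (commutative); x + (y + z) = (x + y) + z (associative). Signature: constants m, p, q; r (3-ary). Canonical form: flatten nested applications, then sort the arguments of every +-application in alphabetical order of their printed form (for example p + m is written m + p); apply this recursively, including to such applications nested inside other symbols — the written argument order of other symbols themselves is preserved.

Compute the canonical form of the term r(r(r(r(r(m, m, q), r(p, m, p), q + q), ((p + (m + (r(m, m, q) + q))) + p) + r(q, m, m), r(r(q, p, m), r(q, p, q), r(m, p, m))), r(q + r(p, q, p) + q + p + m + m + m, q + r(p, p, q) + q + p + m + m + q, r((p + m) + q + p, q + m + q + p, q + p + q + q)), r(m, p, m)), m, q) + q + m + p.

Answer: m + p + q + r(r(r(r(r(m, m, q), r(p, m, p), q + q), m + p + p + q + r(m, m, q) + r(q, m, m), r(r(q, p, m), r(q, p, q), r(m, p, m))), r(m + m + m + p + q + q + r(p, q, p), m + m + p + q + q + q + r(p, p, q), r(m + p + p + q, m + p + q + q, p + q + q + q)), r(m, p, m)), m, q)

Derivation:
Inside:  r(r(r(r(r(m, m, q), r(p, m, p), q + q), ((p + (m + (r(m, m, q) + q))) + p) + r(q, m, m), r(r(q, p, m), r(q, p, q), r(m, p, m))), r(q + r(p, q, p) + q + p + m + m + m, q + r(p, p, q) + q + p + m + m + q, r((p + m) + q + p, q + m + q + p, q + p + q + q)), r(m, p, m)), m, q)  →  r(r(r(r(r(m, m, q), r(p, m, p), q + q), m + p + p + q + r(m, m, q) + r(q, m, m), r(r(q, p, m), r(q, p, q), r(m, p, m))), r(m + m + m + p + q + q + r(p, q, p), m + m + p + q + q + q + r(p, p, q), r(m + p + p + q, m + p + q + q, p + q + q + q)), r(m, p, m)), m, q)
Order the arguments:  m + p + q + r(r(r(r(r(m, m, q), r(p, m, p), q + q), m + p + p + q + r(m, m, q) + r(q, m, m), r(r(q, p, m), r(q, p, q), r(m, p, m))), r(m + m + m + p + q + q + r(p, q, p), m + m + p + q + q + q + r(p, p, q), r(m + p + p + q, m + p + q + q, p + q + q + q)), r(m, p, m)), m, q)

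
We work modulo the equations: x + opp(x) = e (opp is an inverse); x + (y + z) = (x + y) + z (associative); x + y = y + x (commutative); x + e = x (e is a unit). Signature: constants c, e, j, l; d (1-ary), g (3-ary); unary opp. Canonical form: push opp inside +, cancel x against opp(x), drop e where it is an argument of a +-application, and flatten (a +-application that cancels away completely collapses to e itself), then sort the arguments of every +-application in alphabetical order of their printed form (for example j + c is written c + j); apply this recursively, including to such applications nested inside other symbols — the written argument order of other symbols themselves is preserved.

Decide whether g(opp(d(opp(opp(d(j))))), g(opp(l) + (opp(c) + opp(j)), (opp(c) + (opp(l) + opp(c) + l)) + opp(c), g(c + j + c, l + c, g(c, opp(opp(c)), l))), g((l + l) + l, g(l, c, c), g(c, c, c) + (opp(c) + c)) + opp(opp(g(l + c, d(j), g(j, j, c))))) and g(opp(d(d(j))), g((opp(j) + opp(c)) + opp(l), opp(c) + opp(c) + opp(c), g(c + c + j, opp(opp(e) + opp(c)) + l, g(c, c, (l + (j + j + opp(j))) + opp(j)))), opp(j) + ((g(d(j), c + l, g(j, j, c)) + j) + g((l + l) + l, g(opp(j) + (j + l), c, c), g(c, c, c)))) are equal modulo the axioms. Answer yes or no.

Answer: no — g(opp(d(d(j))), g(opp(c) + opp(j) + opp(l), opp(c) + opp(c) + opp(c), g(c + c + j, c + l, g(c, c, l))), g(c + l, d(j), g(j, j, c)) + g(l + l + l, g(l, c, c), g(c, c, c))) vs g(opp(d(d(j))), g(opp(c) + opp(j) + opp(l), opp(c) + opp(c) + opp(c), g(c + c + j, c + l, g(c, c, l))), g(d(j), c + l, g(j, j, c)) + g(l + l + l, g(l, c, c), g(c, c, c)))

Derivation:
Left:  g(opp(d(opp(opp(d(j))))), g(opp(l) + (opp(c) + opp(j)), (opp(c) + (opp(l) + opp(c) + l)) + opp(c), g(c + j + c, l + c, g(c, opp(opp(c)), l))), g((l + l) + l, g(l, c, c), g(c, c, c) + (opp(c) + c)) + opp(opp(g(l + c, d(j), g(j, j, c)))))
  Focus inside:  g((l + l) + l, g(l, c, c), g(c, c, c) + (opp(c) + c)) + opp(opp(g(l + c, d(j), g(j, j, c))))
  Push opp inside:  distribute opp over + and collapse double opp
  Collect:  g(l + l + l, g(l, c, c), g(c, c, c)) + g(c + l, d(j), g(j, j, c))
  Sort:  g(c + l, d(j), g(j, j, c)) + g(l + l + l, g(l, c, c), g(c, c, c))
  Put back:  g(opp(d(d(j))), g(opp(c) + opp(j) + opp(l), opp(c) + opp(c) + opp(c), g(c + c + j, c + l, g(c, c, l))), g(c + l, d(j), g(j, j, c)) + g(l + l + l, g(l, c, c), g(c, c, c)))
Right:  g(opp(d(d(j))), g((opp(j) + opp(c)) + opp(l), opp(c) + opp(c) + opp(c), g(c + c + j, opp(opp(e) + opp(c)) + l, g(c, c, (l + (j + j + opp(j))) + opp(j)))), opp(j) + ((g(d(j), c + l, g(j, j, c)) + j) + g((l + l) + l, g(opp(j) + (j + l), c, c), g(c, c, c))))
  Work inside:  opp(j) + ((g(d(j), c + l, g(j, j, c)) + j) + g((l + l) + l, g(opp(j) + (j + l), c, c), g(c, c, c)))
  Cancel inverse pairs:  j cancels
  Collect:  g(d(j), c + l, g(j, j, c)) + g(l + l + l, g(l, c, c), g(c, c, c))
  Put back:  g(opp(d(d(j))), g(opp(c) + opp(j) + opp(l), opp(c) + opp(c) + opp(c), g(c + c + j, c + l, g(c, c, l))), g(d(j), c + l, g(j, j, c)) + g(l + l + l, g(l, c, c), g(c, c, c)))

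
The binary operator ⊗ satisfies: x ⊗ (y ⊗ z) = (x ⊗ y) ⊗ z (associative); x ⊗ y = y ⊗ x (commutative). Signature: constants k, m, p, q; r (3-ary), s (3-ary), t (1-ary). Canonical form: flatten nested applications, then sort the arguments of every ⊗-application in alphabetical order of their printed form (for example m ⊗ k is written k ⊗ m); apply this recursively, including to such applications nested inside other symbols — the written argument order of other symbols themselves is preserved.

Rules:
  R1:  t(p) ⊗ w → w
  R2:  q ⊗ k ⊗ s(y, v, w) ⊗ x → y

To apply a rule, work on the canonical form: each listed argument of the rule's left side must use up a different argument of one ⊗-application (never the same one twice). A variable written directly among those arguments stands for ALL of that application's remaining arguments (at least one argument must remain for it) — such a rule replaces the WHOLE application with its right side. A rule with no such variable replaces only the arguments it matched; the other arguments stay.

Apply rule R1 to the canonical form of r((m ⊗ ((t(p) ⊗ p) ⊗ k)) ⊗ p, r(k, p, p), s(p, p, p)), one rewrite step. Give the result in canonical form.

Canonical form:  r(k ⊗ m ⊗ p ⊗ p ⊗ t(p), r(k, p, p), s(p, p, p))
R1 matches:  uses t(p);  w := k ⊗ m ⊗ p ⊗ p
The extension variable absorbs all remaining arguments, so the whole application is rewritten.
Giving:  r(k ⊗ m ⊗ p ⊗ p, r(k, p, p), s(p, p, p))

Answer: r(k ⊗ m ⊗ p ⊗ p, r(k, p, p), s(p, p, p))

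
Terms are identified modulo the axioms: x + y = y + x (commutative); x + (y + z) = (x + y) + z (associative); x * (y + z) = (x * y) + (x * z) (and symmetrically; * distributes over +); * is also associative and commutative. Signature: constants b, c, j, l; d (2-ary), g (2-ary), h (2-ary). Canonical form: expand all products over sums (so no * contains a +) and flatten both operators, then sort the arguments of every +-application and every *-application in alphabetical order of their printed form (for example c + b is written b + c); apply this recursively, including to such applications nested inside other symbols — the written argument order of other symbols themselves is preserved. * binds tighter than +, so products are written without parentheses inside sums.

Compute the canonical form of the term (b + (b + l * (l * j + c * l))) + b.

Expand products over sums:  b + b + j * l * l + c * l * l + b
Sort arguments:  b + b + b + c * l * l + j * l * l

Answer: b + b + b + c * l * l + j * l * l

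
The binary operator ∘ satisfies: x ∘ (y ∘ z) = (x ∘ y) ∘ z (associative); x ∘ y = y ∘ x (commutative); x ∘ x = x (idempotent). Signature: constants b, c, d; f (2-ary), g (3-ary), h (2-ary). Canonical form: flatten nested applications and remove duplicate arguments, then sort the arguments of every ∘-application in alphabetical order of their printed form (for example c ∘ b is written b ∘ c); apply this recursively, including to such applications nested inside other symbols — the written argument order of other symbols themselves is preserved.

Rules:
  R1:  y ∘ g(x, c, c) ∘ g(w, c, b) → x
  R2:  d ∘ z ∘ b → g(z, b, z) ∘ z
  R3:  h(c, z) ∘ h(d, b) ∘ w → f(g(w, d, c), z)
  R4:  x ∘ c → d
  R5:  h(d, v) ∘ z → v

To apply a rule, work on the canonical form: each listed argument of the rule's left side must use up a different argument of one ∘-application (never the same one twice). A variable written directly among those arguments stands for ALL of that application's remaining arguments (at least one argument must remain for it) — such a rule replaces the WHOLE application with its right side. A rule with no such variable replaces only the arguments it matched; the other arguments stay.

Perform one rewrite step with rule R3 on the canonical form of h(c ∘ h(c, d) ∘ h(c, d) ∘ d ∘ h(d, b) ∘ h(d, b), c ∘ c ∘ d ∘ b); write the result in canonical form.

Answer: h(f(g(c ∘ d, d, c), d), b ∘ c ∘ d)

Derivation:
Canonical form:  h(c ∘ d ∘ h(c, d) ∘ h(d, b), b ∘ c ∘ d)
Apply R3:  consuming h(c, d), h(d, b);  w := c ∘ d, z := d
Every leftover argument binds to the variable; the entire application is replaced.
Result:  h(f(g(c ∘ d, d, c), d), b ∘ c ∘ d)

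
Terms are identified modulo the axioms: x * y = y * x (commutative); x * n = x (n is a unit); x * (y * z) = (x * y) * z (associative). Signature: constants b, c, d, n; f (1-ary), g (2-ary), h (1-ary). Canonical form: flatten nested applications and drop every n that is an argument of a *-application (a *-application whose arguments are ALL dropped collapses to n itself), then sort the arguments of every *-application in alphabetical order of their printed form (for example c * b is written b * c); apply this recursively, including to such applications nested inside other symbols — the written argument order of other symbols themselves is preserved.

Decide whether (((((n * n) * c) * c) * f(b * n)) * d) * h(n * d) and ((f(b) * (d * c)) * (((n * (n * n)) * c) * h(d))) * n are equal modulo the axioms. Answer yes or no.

Answer: yes — both canonical forms are c * c * d * f(b) * h(d)

Derivation:
Left:  (((((n * n) * c) * c) * f(b * n)) * d) * h(n * d)
  Merge nested applications:  n * n * c * c * f(b * n) * d * h(n * d)
  Inside:  f(b * n)  →  f(b)
  Canonicalize subterm:  h(n * d)  →  h(d)
  Unit:  drop n (×2)
  Sort arguments:  c * c * d * f(b) * h(d)
Right:  ((f(b) * (d * c)) * (((n * (n * n)) * c) * h(d))) * n
  Un-nest:  f(b) * d * c * n * n * n * c * h(d) * n
  Drop the unit:  drop n (×4)
  Sort:  c * c * d * f(b) * h(d)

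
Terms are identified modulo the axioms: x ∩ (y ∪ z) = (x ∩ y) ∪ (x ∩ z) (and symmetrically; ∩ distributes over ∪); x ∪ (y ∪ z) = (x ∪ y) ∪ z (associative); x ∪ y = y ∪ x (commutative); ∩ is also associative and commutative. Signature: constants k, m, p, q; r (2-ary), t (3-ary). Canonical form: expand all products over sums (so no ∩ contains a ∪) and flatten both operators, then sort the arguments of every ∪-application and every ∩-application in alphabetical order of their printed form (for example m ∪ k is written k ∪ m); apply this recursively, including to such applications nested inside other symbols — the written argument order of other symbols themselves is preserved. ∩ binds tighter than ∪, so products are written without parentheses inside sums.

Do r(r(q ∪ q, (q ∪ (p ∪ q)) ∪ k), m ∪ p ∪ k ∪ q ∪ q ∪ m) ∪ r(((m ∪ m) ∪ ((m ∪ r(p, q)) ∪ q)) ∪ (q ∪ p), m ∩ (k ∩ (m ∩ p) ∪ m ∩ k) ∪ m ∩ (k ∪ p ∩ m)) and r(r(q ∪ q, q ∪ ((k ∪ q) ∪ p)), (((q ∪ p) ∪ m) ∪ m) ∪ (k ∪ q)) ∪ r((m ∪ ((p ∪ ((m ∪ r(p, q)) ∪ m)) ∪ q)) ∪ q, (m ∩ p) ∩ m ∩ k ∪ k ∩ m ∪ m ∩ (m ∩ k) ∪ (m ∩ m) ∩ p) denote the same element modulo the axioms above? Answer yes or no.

Left:  r(r(q ∪ q, (q ∪ (p ∪ q)) ∪ k), m ∪ p ∪ k ∪ q ∪ q ∪ m) ∪ r(((m ∪ m) ∪ ((m ∪ r(p, q)) ∪ q)) ∪ (q ∪ p), m ∩ (k ∩ (m ∩ p) ∪ m ∩ k) ∪ m ∩ (k ∪ p ∩ m))
  Expand:  r(r(q ∪ q, k ∪ p ∪ q ∪ q), k ∪ m ∪ m ∪ p ∪ q ∪ q) ∪ r(m ∪ m ∪ m ∪ p ∪ q ∪ q ∪ r(p, q), k ∩ m ∪ k ∩ m ∩ m ∪ k ∩ m ∩ m ∩ p ∪ m ∩ m ∩ p)
  Sort arguments:  r(m ∪ m ∪ m ∪ p ∪ q ∪ q ∪ r(p, q), k ∩ m ∪ k ∩ m ∩ m ∪ k ∩ m ∩ m ∩ p ∪ m ∩ m ∩ p) ∪ r(r(q ∪ q, k ∪ p ∪ q ∪ q), k ∪ m ∪ m ∪ p ∪ q ∪ q)
Right:  r(r(q ∪ q, q ∪ ((k ∪ q) ∪ p)), (((q ∪ p) ∪ m) ∪ m) ∪ (k ∪ q)) ∪ r((m ∪ ((p ∪ ((m ∪ r(p, q)) ∪ m)) ∪ q)) ∪ q, (m ∩ p) ∩ m ∩ k ∪ k ∩ m ∪ m ∩ (m ∩ k) ∪ (m ∩ m) ∩ p)
  Un-nest:  r(r(q ∪ q, k ∪ p ∪ q ∪ q), k ∪ m ∪ m ∪ p ∪ q ∪ q) ∪ r(m ∪ m ∪ m ∪ p ∪ q ∪ q ∪ r(p, q), k ∩ m ∪ k ∩ m ∩ m ∪ k ∩ m ∩ m ∩ p ∪ m ∩ m ∩ p)
  Sort:  r(m ∪ m ∪ m ∪ p ∪ q ∪ q ∪ r(p, q), k ∩ m ∪ k ∩ m ∩ m ∪ k ∩ m ∩ m ∩ p ∪ m ∩ m ∩ p) ∪ r(r(q ∪ q, k ∪ p ∪ q ∪ q), k ∪ m ∪ m ∪ p ∪ q ∪ q)

Answer: yes — both canonical forms are r(m ∪ m ∪ m ∪ p ∪ q ∪ q ∪ r(p, q), k ∩ m ∪ k ∩ m ∩ m ∪ k ∩ m ∩ m ∩ p ∪ m ∩ m ∩ p) ∪ r(r(q ∪ q, k ∪ p ∪ q ∪ q), k ∪ m ∪ m ∪ p ∪ q ∪ q)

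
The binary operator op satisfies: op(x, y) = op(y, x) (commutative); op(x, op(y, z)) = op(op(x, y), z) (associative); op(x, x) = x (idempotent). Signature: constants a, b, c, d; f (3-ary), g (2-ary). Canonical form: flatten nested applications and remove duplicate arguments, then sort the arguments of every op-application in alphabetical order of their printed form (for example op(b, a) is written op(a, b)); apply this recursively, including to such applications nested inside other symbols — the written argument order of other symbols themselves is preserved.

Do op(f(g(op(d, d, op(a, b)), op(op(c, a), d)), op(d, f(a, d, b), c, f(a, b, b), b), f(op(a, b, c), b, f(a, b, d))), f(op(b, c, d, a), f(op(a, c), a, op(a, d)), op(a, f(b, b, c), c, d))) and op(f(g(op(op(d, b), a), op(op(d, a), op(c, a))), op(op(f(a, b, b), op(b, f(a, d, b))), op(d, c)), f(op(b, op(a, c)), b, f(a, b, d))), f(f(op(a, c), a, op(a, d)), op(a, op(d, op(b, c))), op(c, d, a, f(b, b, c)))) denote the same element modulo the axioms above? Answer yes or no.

Left:  op(f(g(op(d, d, op(a, b)), op(op(c, a), d)), op(d, f(a, d, b), c, f(a, b, b), b), f(op(a, b, c), b, f(a, b, d))), f(op(b, c, d, a), f(op(a, c), a, op(a, d)), op(a, f(b, b, c), c, d)))
  Simplify inside:  f(g(op(d, d, op(a, b)), op(op(c, a), d)), op(d, f(a, d, b), c, f(a, b, b), b), f(op(a, b, c), b, f(a, b, d)))  →  f(g(op(a, b, d), op(a, c, d)), op(b, c, d, f(a, b, b), f(a, d, b)), f(op(a, b, c), b, f(a, b, d)))
  Canonicalize subterm:  f(op(b, c, d, a), f(op(a, c), a, op(a, d)), op(a, f(b, b, c), c, d))  →  f(op(a, b, c, d), f(op(a, c), a, op(a, d)), op(a, c, d, f(b, b, c)))
  Order the arguments:  op(f(g(op(a, b, d), op(a, c, d)), op(b, c, d, f(a, b, b), f(a, d, b)), f(op(a, b, c), b, f(a, b, d))), f(op(a, b, c, d), f(op(a, c), a, op(a, d)), op(a, c, d, f(b, b, c))))
Right:  op(f(g(op(op(d, b), a), op(op(d, a), op(c, a))), op(op(f(a, b, b), op(b, f(a, d, b))), op(d, c)), f(op(b, op(a, c)), b, f(a, b, d))), f(f(op(a, c), a, op(a, d)), op(a, op(d, op(b, c))), op(c, d, a, f(b, b, c))))
  Simplify inside:  f(g(op(op(d, b), a), op(op(d, a), op(c, a))), op(op(f(a, b, b), op(b, f(a, d, b))), op(d, c)), f(op(b, op(a, c)), b, f(a, b, d)))  →  f(g(op(a, b, d), op(a, c, d)), op(b, c, d, f(a, b, b), f(a, d, b)), f(op(a, b, c), b, f(a, b, d)))
  Canonicalize subterm:  f(f(op(a, c), a, op(a, d)), op(a, op(d, op(b, c))), op(c, d, a, f(b, b, c)))  →  f(f(op(a, c), a, op(a, d)), op(a, b, c, d), op(a, c, d, f(b, b, c)))
  Sort arguments:  op(f(f(op(a, c), a, op(a, d)), op(a, b, c, d), op(a, c, d, f(b, b, c))), f(g(op(a, b, d), op(a, c, d)), op(b, c, d, f(a, b, b), f(a, d, b)), f(op(a, b, c), b, f(a, b, d))))

Answer: no — op(f(g(op(a, b, d), op(a, c, d)), op(b, c, d, f(a, b, b), f(a, d, b)), f(op(a, b, c), b, f(a, b, d))), f(op(a, b, c, d), f(op(a, c), a, op(a, d)), op(a, c, d, f(b, b, c)))) vs op(f(f(op(a, c), a, op(a, d)), op(a, b, c, d), op(a, c, d, f(b, b, c))), f(g(op(a, b, d), op(a, c, d)), op(b, c, d, f(a, b, b), f(a, d, b)), f(op(a, b, c), b, f(a, b, d))))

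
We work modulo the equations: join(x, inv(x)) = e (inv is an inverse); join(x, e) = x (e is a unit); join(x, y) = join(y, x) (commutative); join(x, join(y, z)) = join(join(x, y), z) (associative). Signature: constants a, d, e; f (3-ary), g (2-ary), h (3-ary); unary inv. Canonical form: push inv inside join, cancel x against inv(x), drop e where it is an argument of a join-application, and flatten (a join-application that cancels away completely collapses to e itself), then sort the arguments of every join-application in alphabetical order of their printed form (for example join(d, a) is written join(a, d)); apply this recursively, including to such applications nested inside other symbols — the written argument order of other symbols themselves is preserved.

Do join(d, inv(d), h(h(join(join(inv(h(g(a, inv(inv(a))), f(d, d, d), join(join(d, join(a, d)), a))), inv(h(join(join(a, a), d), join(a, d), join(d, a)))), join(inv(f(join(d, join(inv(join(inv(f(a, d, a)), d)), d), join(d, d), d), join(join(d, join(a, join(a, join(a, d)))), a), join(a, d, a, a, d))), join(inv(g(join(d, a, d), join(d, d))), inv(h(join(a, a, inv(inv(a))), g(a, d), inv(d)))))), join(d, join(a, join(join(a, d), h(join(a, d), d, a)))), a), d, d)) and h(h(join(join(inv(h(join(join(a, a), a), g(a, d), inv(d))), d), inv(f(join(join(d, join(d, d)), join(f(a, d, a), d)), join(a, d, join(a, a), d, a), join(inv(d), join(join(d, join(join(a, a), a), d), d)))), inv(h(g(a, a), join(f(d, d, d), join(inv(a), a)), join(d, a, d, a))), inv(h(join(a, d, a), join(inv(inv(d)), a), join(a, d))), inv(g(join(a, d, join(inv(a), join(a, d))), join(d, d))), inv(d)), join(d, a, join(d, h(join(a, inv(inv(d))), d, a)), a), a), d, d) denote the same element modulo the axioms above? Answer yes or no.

Answer: yes — both canonical forms are h(h(join(inv(f(join(d, d, d, d, f(a, d, a)), join(a, a, a, a, d, d), join(a, a, a, d, d))), inv(g(join(a, d, d), join(d, d))), inv(h(g(a, a), f(d, d, d), join(a, a, d, d))), inv(h(join(a, a, a), g(a, d), inv(d))), inv(h(join(a, a, d), join(a, d), join(a, d)))), join(a, a, d, d, h(join(a, d), d, a)), a), d, d)

Derivation:
Left:  join(d, inv(d), h(h(join(join(inv(h(g(a, inv(inv(a))), f(d, d, d), join(join(d, join(a, d)), a))), inv(h(join(join(a, a), d), join(a, d), join(d, a)))), join(inv(f(join(d, join(inv(join(inv(f(a, d, a)), d)), d), join(d, d), d), join(join(d, join(a, join(a, join(a, d)))), a), join(a, d, a, a, d))), join(inv(g(join(d, a, d), join(d, d))), inv(h(join(a, a, inv(inv(a))), g(a, d), inv(d)))))), join(d, join(a, join(join(a, d), h(join(a, d), d, a)))), a), d, d))
  Push inv inside:  distribute inv over join and collapse double inv
  Inverses cancel:  d cancels
  Collect:  h(h(join(inv(f(join(d, d, d, d, f(a, d, a)), join(a, a, a, a, d, d), join(a, a, a, d, d))), inv(g(join(a, d, d), join(d, d))), inv(h(g(a, a), f(d, d, d), join(a, a, d, d))), inv(h(join(a, a, a), g(a, d), inv(d))), inv(h(join(a, a, d), join(a, d), join(a, d)))), join(a, a, d, d, h(join(a, d), d, a)), a), d, d)
Right:  h(h(join(join(inv(h(join(join(a, a), a), g(a, d), inv(d))), d), inv(f(join(join(d, join(d, d)), join(f(a, d, a), d)), join(a, d, join(a, a), d, a), join(inv(d), join(join(d, join(join(a, a), a), d), d)))), inv(h(g(a, a), join(f(d, d, d), join(inv(a), a)), join(d, a, d, a))), inv(h(join(a, d, a), join(inv(inv(d)), a), join(a, d))), inv(g(join(a, d, join(inv(a), join(a, d))), join(d, d))), inv(d)), join(d, a, join(d, h(join(a, inv(inv(d))), d, a)), a), a), d, d)
  Focus inside:  join(join(inv(h(join(join(a, a), a), g(a, d), inv(d))), d), inv(f(join(join(d, join(d, d)), join(f(a, d, a), d)), join(a, d, join(a, a), d, a), join(inv(d), join(join(d, join(join(a, a), a), d), d)))), inv(h(g(a, a), join(f(d, d, d), join(inv(a), a)), join(d, a, d, a))), inv(h(join(a, d, a), join(inv(inv(d)), a), join(a, d))), inv(g(join(a, d, join(inv(a), join(a, d))), join(d, d))), inv(d))
  Push inv inside:  distribute inv over join and collapse double inv
  Cancel:  d cancels
  Collect terms:  join(inv(h(join(a, a, a), g(a, d), inv(d))), inv(f(join(d, d, d, d, f(a, d, a)), join(a, a, a, a, d, d), join(a, a, a, d, d))), inv(h(g(a, a), f(d, d, d), join(a, a, d, d))), inv(h(join(a, a, d), join(a, d), join(a, d))), inv(g(join(a, d, d), join(d, d))))
  Sort:  join(inv(f(join(d, d, d, d, f(a, d, a)), join(a, a, a, a, d, d), join(a, a, a, d, d))), inv(g(join(a, d, d), join(d, d))), inv(h(g(a, a), f(d, d, d), join(a, a, d, d))), inv(h(join(a, a, a), g(a, d), inv(d))), inv(h(join(a, a, d), join(a, d), join(a, d))))
  Put back:  h(h(join(inv(f(join(d, d, d, d, f(a, d, a)), join(a, a, a, a, d, d), join(a, a, a, d, d))), inv(g(join(a, d, d), join(d, d))), inv(h(g(a, a), f(d, d, d), join(a, a, d, d))), inv(h(join(a, a, a), g(a, d), inv(d))), inv(h(join(a, a, d), join(a, d), join(a, d)))), join(a, a, d, d, h(join(a, d), d, a)), a), d, d)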